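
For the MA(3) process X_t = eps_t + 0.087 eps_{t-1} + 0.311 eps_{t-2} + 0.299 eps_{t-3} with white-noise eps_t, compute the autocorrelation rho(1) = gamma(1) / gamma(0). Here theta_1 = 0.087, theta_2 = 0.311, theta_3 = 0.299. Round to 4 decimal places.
\rho(1) = 0.1735

For an MA(q) process with theta_0 = 1, the autocovariance is
  gamma(k) = sigma^2 * sum_{i=0..q-k} theta_i * theta_{i+k},
and rho(k) = gamma(k) / gamma(0). Sigma^2 cancels.
  numerator   = (1)*(0.087) + (0.087)*(0.311) + (0.311)*(0.299) = 0.207046.
  denominator = (1)^2 + (0.087)^2 + (0.311)^2 + (0.299)^2 = 1.193691.
  rho(1) = 0.207046 / 1.193691 = 0.1735.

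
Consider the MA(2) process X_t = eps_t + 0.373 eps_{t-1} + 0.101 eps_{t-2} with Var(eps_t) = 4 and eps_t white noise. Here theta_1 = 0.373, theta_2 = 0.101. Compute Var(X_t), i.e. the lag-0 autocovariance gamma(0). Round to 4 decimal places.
\gamma(0) = 4.5973

For an MA(q) process X_t = eps_t + sum_i theta_i eps_{t-i} with
Var(eps_t) = sigma^2, the variance is
  gamma(0) = sigma^2 * (1 + sum_i theta_i^2).
  sum_i theta_i^2 = (0.373)^2 + (0.101)^2 = 0.139129 + 0.010201 = 0.14933.
  gamma(0) = 4 * (1 + 0.14933) = 4 * 1.14933 = 4.59732, which rounds to 4.5973.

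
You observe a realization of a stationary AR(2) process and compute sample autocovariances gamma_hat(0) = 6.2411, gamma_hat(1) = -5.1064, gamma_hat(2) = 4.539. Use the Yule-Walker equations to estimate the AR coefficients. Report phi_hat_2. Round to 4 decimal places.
\hat\phi_{2} = 0.1750

The Yule-Walker equations for an AR(p) process read, in matrix form,
  Gamma_p phi = r_p,   with   (Gamma_p)_{ij} = gamma(|i - j|),
                       (r_p)_i = gamma(i),   i,j = 1..p.
Substitute the sample gammas (Toeplitz matrix and right-hand side of size 2):
  Gamma_p = [[6.2411, -5.1064], [-5.1064, 6.2411]]
  r_p     = [-5.1064, 4.539]
Written out:
  6.2411 phi_1 - 5.1064 phi_2 = -5.1064
  -5.1064 phi_1 + 6.2411 phi_2 = 4.539
Solve by Cramer's rule:
  det = gamma(0)^2 - gamma(1)^2 = (6.2411)^2 - (-5.1064)^2 = 38.95132921 - 26.07532096 = 12.87600825
  phi_hat_1 = [gamma(1) gamma(0) - gamma(1) gamma(2)] / det = [(-5.1064)(6.2411) - (-5.1064)(4.539)] / 12.87600825 = -8.69160344 / 12.87600825 = -0.675
  phi_hat_2 = [gamma(0) gamma(2) - gamma(1)^2] / det = [(6.2411)(4.539) - (-5.1064)^2] / 12.87600825 = 2.25303194 / 12.87600825 = 0.175
So phi_hat = [-0.6750, 0.1750].
Therefore phi_hat_2 = 0.1750.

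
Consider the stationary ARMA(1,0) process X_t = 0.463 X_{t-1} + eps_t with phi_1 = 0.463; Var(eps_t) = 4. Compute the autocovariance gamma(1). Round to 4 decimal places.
\gamma(1) = 2.3573

Multiply the model equation by X_{t-k} and take expectations. With theta_0 = psi_0 = 1 and psi_j the MA(infinity) weights, this gives
  gamma(k) - sum_i phi_i gamma(k-i) = c_k,
  c_k = sigma^2 * sum_{j=k..q} theta_j psi_{j-k}   (c_k = 0 for k > q),
using gamma(-m) = gamma(m).
Pure AR (q = 0): c_0 = sigma^2 = 4, c_k = 0 for k >= 1.
Equations for k = 0 and k = 1 (AR order 1):
  gamma(0) = phi_1 gamma(1) + c_0
  gamma(1) = phi_1 gamma(0) + c_1
Substituting the second into the first: gamma(0) (1 - phi_1^2) = c_0 + phi_1 c_1, so
  gamma(0) = c_0 / (1 - phi_1^2) = 4 / (1 - (0.463)^2) = 4 / 0.785631 = 5.091449.
  gamma(1) = phi_1 gamma(0) = (0.463)(5.091449) = 2.357341.
Therefore gamma(1) = 2.3573 (to 4 decimal places).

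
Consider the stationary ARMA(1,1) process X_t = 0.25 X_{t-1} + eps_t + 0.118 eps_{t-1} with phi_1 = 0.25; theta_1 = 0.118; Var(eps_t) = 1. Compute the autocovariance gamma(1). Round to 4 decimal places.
\gamma(1) = 0.4041

Multiply the model equation by X_{t-k} and take expectations. With theta_0 = psi_0 = 1 and psi_j the MA(infinity) weights, this gives
  gamma(k) - sum_i phi_i gamma(k-i) = c_k,
  c_k = sigma^2 * sum_{j=k..q} theta_j psi_{j-k}   (c_k = 0 for k > q),
using gamma(-m) = gamma(m).
psi-weights needed (psi_j = theta_j + sum_i phi_i psi_{j-i}):
  psi_1 = theta_1 + phi_1 = 0.118 + (0.25) = 0.368
Right-hand sides:
  c_0 = sigma^2 (1 + theta_1 psi_1) = 1 * (1 + (0.118)(0.368)) = 1 * 1.043424 = 1.043424
  c_1 = sigma^2 theta_1 = 1 * (0.118) = 0.118
  c_2 = 0
Equations for k = 0 and k = 1 (AR order 1):
  gamma(0) = phi_1 gamma(1) + c_0
  gamma(1) = phi_1 gamma(0) + c_1
Substituting the second into the first: gamma(0) (1 - phi_1^2) = c_0 + phi_1 c_1, so
  gamma(0) = (c_0 + phi_1 c_1) / (1 - phi_1^2) = (1.043424 + (0.25)(0.118)) / (1 - (0.25)^2) = 1.072924 / 0.9375 = 1.144452.
  gamma(1) = phi_1 gamma(0) + c_1 = (0.25)(1.144452) + (0.118) = 0.404113.
Therefore gamma(1) = 0.4041 (to 4 decimal places).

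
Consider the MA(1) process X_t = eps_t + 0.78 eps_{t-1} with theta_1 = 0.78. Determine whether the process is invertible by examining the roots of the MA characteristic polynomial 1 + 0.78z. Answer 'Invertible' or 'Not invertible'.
\text{Invertible}

The MA(q) characteristic polynomial is P(z) = 1 + 0.78z.
Invertibility requires all roots to lie outside the unit circle, i.e. |z| > 1 for every root.
This is linear in z: 1 + (0.78) z = 0  =>  z = -1/(0.78) = -1.282051,  |z| = 1.282051.
Moduli of all roots: 1.2821.
All moduli strictly greater than 1? Yes.
Verdict: Invertible.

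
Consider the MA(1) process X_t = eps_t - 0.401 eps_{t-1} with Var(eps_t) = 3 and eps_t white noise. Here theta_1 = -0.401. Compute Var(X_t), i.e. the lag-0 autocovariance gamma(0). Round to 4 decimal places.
\gamma(0) = 3.4824

For an MA(q) process X_t = eps_t + sum_i theta_i eps_{t-i} with
Var(eps_t) = sigma^2, the variance is
  gamma(0) = sigma^2 * (1 + sum_i theta_i^2).
  sum_i theta_i^2 = (-0.401)^2 = 0.160801.
  gamma(0) = 3 * (1 + 0.160801) = 3 * 1.160801 = 3.482403, which rounds to 3.4824.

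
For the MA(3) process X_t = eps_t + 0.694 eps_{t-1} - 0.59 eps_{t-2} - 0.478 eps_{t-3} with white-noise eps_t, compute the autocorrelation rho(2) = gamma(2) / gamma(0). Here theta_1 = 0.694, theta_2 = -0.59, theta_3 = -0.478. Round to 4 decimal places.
\rho(2) = -0.4478

For an MA(q) process with theta_0 = 1, the autocovariance is
  gamma(k) = sigma^2 * sum_{i=0..q-k} theta_i * theta_{i+k},
and rho(k) = gamma(k) / gamma(0). Sigma^2 cancels.
  numerator   = (1)*(-0.59) + (0.694)*(-0.478) = -0.921732.
  denominator = (1)^2 + (0.694)^2 + (-0.59)^2 + (-0.478)^2 = 2.05822.
  rho(2) = -0.921732 / 2.05822 = -0.4478.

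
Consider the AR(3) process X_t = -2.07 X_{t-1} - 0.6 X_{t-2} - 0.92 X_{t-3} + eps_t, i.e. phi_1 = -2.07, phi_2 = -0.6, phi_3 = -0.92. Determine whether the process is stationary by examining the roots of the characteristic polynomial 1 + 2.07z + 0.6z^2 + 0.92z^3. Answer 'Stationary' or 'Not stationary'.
\text{Not stationary}

The AR(p) characteristic polynomial is P(z) = 1 + 2.07z + 0.6z^2 + 0.92z^3.
Stationarity requires all roots to lie outside the unit circle, i.e. |z| > 1 for every root.
Degree 3: look for a simple real root z0 first, then factor out (1 - z/z0) and solve the remaining quadratic.
Testing z0 = -0.5: P(-0.5) = 1 + (2.07)(-0.5) + (0.6)(-0.5)^2 + (0.92)(-0.5)^3
  = 1 + (-1.035) + (0.15) + (-0.115) = 0.  So z_0 = -0.5 is a root, |z_0| = 0.5.
Divide out the factor (1 + 2 z) = (1 - z/z0) (since 1/z0 = -2):
  P(z) = (1 + 2 z)(1 + (0.07) z + (0.46) z^2)
  [check: z-coef 0.07 - (-2) = 2.07; z^2-coef 0.46 - (-2)(0.07) = 0.6; z^3-coef -(-2)(0.46) = 0.92.]
Remaining roots from the quadratic factor 1 + (0.07) z + (0.46) z^2:
  Set 1 + (0.07) z + (0.46) z^2 = 0, i.e. a z^2 + b z + c = 0 with a = 0.46, b = 0.07, c = 1.
  Discriminant D = b^2 - 4ac = (0.07)^2 - 4*(0.46)*1 = 0.0049 - (1.84) = -1.8351.
  D < 0, so the roots are the complex-conjugate pair z = (-b +/- i sqrt(-D)) / (2a) = -0.0761 +/- 1.4725i.
  For a conjugate pair |z|^2 = z * conj(z) = (product of roots) = c/a = 1/(0.46) = 2.173913, so |z| = sqrt(2.173913) = 1.4744 for both roots.
Moduli of all roots: 0.5000, 1.4744, 1.4744.
All moduli strictly greater than 1? No.
Verdict: Not stationary.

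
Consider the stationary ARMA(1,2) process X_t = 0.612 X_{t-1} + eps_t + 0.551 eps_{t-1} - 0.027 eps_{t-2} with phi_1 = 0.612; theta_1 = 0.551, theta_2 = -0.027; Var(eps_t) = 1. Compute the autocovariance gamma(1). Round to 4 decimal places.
\gamma(1) = 2.4182

Multiply the model equation by X_{t-k} and take expectations. With theta_0 = psi_0 = 1 and psi_j the MA(infinity) weights, this gives
  gamma(k) - sum_i phi_i gamma(k-i) = c_k,
  c_k = sigma^2 * sum_{j=k..q} theta_j psi_{j-k}   (c_k = 0 for k > q),
using gamma(-m) = gamma(m).
psi-weights needed (psi_j = theta_j + sum_i phi_i psi_{j-i}):
  psi_1 = theta_1 + phi_1 = 0.551 + (0.612) = 1.163
  psi_2 = theta_2 + phi_1 psi_1 = -0.027 + (0.612)(1.163) = 0.684756
Right-hand sides:
  c_0 = sigma^2 (1 + theta_1 psi_1 + theta_2 psi_2) = 1 * (1 + (0.551)(1.163) + (-0.027)(0.684756)) = 1 * 1.622325 = 1.622325
  c_1 = sigma^2 (theta_1 + theta_2 psi_1) = 1 * (0.551 + (-0.027)(1.163)) = 0.519599
  c_2 = sigma^2 theta_2 = 1 * (-0.027) = -0.027
Equations for k = 0 and k = 1 (AR order 1):
  gamma(0) = phi_1 gamma(1) + c_0
  gamma(1) = phi_1 gamma(0) + c_1
Substituting the second into the first: gamma(0) (1 - phi_1^2) = c_0 + phi_1 c_1, so
  gamma(0) = (c_0 + phi_1 c_1) / (1 - phi_1^2) = (1.622325 + (0.612)(0.519599)) / (1 - (0.612)^2) = 1.940319 / 0.625456 = 3.102247.
  gamma(1) = phi_1 gamma(0) + c_1 = (0.612)(3.102247) + (0.519599) = 2.418174.
Therefore gamma(1) = 2.4182 (to 4 decimal places).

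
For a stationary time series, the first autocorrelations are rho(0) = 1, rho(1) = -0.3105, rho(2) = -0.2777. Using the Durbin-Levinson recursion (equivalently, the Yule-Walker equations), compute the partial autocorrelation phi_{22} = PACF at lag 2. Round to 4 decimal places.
\phi_{22} = -0.4140

The PACF at lag k is phi_{kk}, the last component of the solution
to the Yule-Walker system G_k phi = r_k where
  (G_k)_{ij} = rho(|i - j|), (r_k)_i = rho(i), i,j = 1..k.
Equivalently, Durbin-Levinson gives phi_{kk} iteratively:
  phi_{11} = rho(1)
  phi_{kk} = [rho(k) - sum_{j=1..k-1} phi_{k-1,j} rho(k-j)]
            / [1 - sum_{j=1..k-1} phi_{k-1,j} rho(j)],
  phi_{k,j} = phi_{k-1,j} - phi_{kk} phi_{k-1,k-j},  j = 1..k-1.
Step k = 1:
  phi_11 = rho(1) = -0.3105.
Step k = 2:
  phi_22 = [rho(2) - phi_11 rho(1)] / [1 - phi_11 rho(1)] = [-0.2777 - (-0.3105)(-0.3105)] / [1 - (-0.3105)(-0.3105)]
         = -0.37411025 / 0.90358975 = -0.414.
Therefore phi_{22} = -0.4140.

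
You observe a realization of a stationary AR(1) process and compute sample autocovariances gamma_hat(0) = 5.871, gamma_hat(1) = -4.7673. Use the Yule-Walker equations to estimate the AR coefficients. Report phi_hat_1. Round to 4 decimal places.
\hat\phi_{1} = -0.8120

The Yule-Walker equations for an AR(p) process read, in matrix form,
  Gamma_p phi = r_p,   with   (Gamma_p)_{ij} = gamma(|i - j|),
                       (r_p)_i = gamma(i),   i,j = 1..p.
Substitute the sample gammas (Toeplitz matrix and right-hand side of size 1):
  Gamma_p = [[5.871]]
  r_p     = [-4.7673]
With p = 1 this is the single equation gamma(0) phi_1 = gamma(1):
  phi_hat_1 = gamma(1) / gamma(0) = -4.7673 / 5.871 = -0.8120.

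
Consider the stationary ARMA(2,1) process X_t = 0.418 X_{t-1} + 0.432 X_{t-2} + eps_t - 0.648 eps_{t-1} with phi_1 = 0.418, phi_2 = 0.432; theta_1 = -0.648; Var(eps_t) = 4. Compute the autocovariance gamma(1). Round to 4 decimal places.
\gamma(1) = -0.8833

Multiply the model equation by X_{t-k} and take expectations. With theta_0 = psi_0 = 1 and psi_j the MA(infinity) weights, this gives
  gamma(k) - sum_i phi_i gamma(k-i) = c_k,
  c_k = sigma^2 * sum_{j=k..q} theta_j psi_{j-k}   (c_k = 0 for k > q),
using gamma(-m) = gamma(m).
psi-weights needed (psi_j = theta_j + sum_i phi_i psi_{j-i}):
  psi_1 = theta_1 + phi_1 = -0.648 + (0.418) = -0.23
Right-hand sides:
  c_0 = sigma^2 (1 + theta_1 psi_1) = 4 * (1 + (-0.648)(-0.23)) = 4 * 1.14904 = 4.59616
  c_1 = sigma^2 theta_1 = 4 * (-0.648) = -2.592
  c_2 = 0
Equations for k = 0, 1, 2 (AR order 2, c_2 = 0):
  (E0) gamma(0) = phi_1 gamma(1) + phi_2 gamma(2) + c_0
  (E1) gamma(1) = phi_1 gamma(0) + phi_2 gamma(1) + c_1
  (E2) gamma(2) = phi_1 gamma(1) + phi_2 gamma(0)
From (E1): gamma(1) = A gamma(0) + B with
  A = phi_1 / (1 - phi_2) = 0.418 / 0.568 = 0.735915,   B = c_1 / (1 - phi_2) = -2.592 / 0.568 = -4.56338.
Insert (E2) into (E0): gamma(0) (1 - phi_2^2) = phi_1 (1 + phi_2) gamma(1) + c_0.
  phi_1 (1 + phi_2) = (0.418)(1.432) = 0.598576,   1 - phi_2^2 = 0.813376.
Replace gamma(1) by A gamma(0) + B and collect gamma(0):
  gamma(0) [0.813376 - (0.598576)(0.735915)] = (0.598576)(-4.56338) + 4.59616
  gamma(0) * 0.372875 = 1.86463
  gamma(0) = 1.86463 / 0.372875 = 5.000689.
  gamma(1) = A gamma(0) + B = (0.735915)(5.000689) + (-4.56338) = -0.883296.
Therefore gamma(1) = -0.8833 (to 4 decimal places).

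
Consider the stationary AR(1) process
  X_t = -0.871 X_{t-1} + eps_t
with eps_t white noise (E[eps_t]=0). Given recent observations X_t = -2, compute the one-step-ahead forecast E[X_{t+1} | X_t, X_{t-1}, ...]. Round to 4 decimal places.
E[X_{t+1} \mid \mathcal F_t] = 1.7420

For an AR(p) model X_t = c + sum_i phi_i X_{t-i} + eps_t, the
one-step-ahead conditional mean is
  E[X_{t+1} | X_t, ...] = c + sum_i phi_i X_{t+1-i}.
Substitute known values:
  E[X_{t+1} | ...] = (-0.871) * (-2)
                   = 1.7420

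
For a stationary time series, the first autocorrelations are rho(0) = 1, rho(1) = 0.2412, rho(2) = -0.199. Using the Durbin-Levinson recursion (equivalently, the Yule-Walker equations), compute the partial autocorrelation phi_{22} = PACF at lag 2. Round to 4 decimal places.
\phi_{22} = -0.2731

The PACF at lag k is phi_{kk}, the last component of the solution
to the Yule-Walker system G_k phi = r_k where
  (G_k)_{ij} = rho(|i - j|), (r_k)_i = rho(i), i,j = 1..k.
Equivalently, Durbin-Levinson gives phi_{kk} iteratively:
  phi_{11} = rho(1)
  phi_{kk} = [rho(k) - sum_{j=1..k-1} phi_{k-1,j} rho(k-j)]
            / [1 - sum_{j=1..k-1} phi_{k-1,j} rho(j)],
  phi_{k,j} = phi_{k-1,j} - phi_{kk} phi_{k-1,k-j},  j = 1..k-1.
Step k = 1:
  phi_11 = rho(1) = 0.2412.
Step k = 2:
  phi_22 = [rho(2) - phi_11 rho(1)] / [1 - phi_11 rho(1)] = [-0.199 - (0.2412)(0.2412)] / [1 - (0.2412)(0.2412)]
         = -0.25717744 / 0.94182256 = -0.2731.
Therefore phi_{22} = -0.2731.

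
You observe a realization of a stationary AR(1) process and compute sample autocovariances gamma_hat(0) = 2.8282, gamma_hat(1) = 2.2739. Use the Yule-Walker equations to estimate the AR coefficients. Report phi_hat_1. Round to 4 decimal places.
\hat\phi_{1} = 0.8040

The Yule-Walker equations for an AR(p) process read, in matrix form,
  Gamma_p phi = r_p,   with   (Gamma_p)_{ij} = gamma(|i - j|),
                       (r_p)_i = gamma(i),   i,j = 1..p.
Substitute the sample gammas (Toeplitz matrix and right-hand side of size 1):
  Gamma_p = [[2.8282]]
  r_p     = [2.2739]
With p = 1 this is the single equation gamma(0) phi_1 = gamma(1):
  phi_hat_1 = gamma(1) / gamma(0) = 2.2739 / 2.8282 = 0.8040.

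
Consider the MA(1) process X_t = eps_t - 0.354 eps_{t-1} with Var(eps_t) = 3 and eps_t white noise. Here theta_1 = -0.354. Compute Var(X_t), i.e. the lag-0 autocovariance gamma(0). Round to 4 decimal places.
\gamma(0) = 3.3759

For an MA(q) process X_t = eps_t + sum_i theta_i eps_{t-i} with
Var(eps_t) = sigma^2, the variance is
  gamma(0) = sigma^2 * (1 + sum_i theta_i^2).
  sum_i theta_i^2 = (-0.354)^2 = 0.125316.
  gamma(0) = 3 * (1 + 0.125316) = 3 * 1.125316 = 3.375948, which rounds to 3.3759.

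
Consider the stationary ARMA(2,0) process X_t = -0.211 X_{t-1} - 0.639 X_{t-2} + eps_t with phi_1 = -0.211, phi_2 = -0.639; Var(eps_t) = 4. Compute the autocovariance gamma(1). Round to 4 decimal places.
\gamma(1) = -0.8850

Multiply the model equation by X_{t-k} and take expectations. With theta_0 = psi_0 = 1 and psi_j the MA(infinity) weights, this gives
  gamma(k) - sum_i phi_i gamma(k-i) = c_k,
  c_k = sigma^2 * sum_{j=k..q} theta_j psi_{j-k}   (c_k = 0 for k > q),
using gamma(-m) = gamma(m).
Pure AR (q = 0): c_0 = sigma^2 = 4, c_k = 0 for k >= 1.
Equations for k = 0, 1, 2 (AR order 2, c_2 = 0):
  (E0) gamma(0) = phi_1 gamma(1) + phi_2 gamma(2) + c_0
  (E1) gamma(1) = phi_1 gamma(0) + phi_2 gamma(1) + c_1
  (E2) gamma(2) = phi_1 gamma(1) + phi_2 gamma(0)
From (E1): gamma(1) = A gamma(0) + B with
  A = phi_1 / (1 - phi_2) = -0.211 / 1.639 = -0.128737,   B = c_1 / (1 - phi_2) = 0 / 1.639 = 0.
Insert (E2) into (E0): gamma(0) (1 - phi_2^2) = phi_1 (1 + phi_2) gamma(1) + c_0.
  phi_1 (1 + phi_2) = (-0.211)(0.361) = -0.076171,   1 - phi_2^2 = 0.591679.
Replace gamma(1) by A gamma(0) + B and collect gamma(0):
  gamma(0) [0.591679 - (-0.076171)(-0.128737)] = c_0 = 4
  gamma(0) * 0.581873 = 4
  gamma(0) = 4 / 0.581873 = 6.874353.
  gamma(1) = A gamma(0) = (-0.128737)(6.874353) = -0.884984.
Therefore gamma(1) = -0.8850 (to 4 decimal places).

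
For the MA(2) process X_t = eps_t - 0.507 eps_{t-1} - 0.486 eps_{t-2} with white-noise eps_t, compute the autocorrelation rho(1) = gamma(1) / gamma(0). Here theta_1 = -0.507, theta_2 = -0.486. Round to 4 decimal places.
\rho(1) = -0.1745

For an MA(q) process with theta_0 = 1, the autocovariance is
  gamma(k) = sigma^2 * sum_{i=0..q-k} theta_i * theta_{i+k},
and rho(k) = gamma(k) / gamma(0). Sigma^2 cancels.
  numerator   = (1)*(-0.507) + (-0.507)*(-0.486) = -0.260598.
  denominator = (1)^2 + (-0.507)^2 + (-0.486)^2 = 1.493245.
  rho(1) = -0.260598 / 1.493245 = -0.1745.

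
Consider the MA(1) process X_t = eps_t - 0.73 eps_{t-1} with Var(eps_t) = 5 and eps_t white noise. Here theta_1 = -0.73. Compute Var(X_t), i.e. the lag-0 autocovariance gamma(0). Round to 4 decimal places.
\gamma(0) = 7.6645

For an MA(q) process X_t = eps_t + sum_i theta_i eps_{t-i} with
Var(eps_t) = sigma^2, the variance is
  gamma(0) = sigma^2 * (1 + sum_i theta_i^2).
  sum_i theta_i^2 = (-0.73)^2 = 0.5329.
  gamma(0) = 5 * (1 + 0.5329) = 5 * 1.5329 = 7.6645.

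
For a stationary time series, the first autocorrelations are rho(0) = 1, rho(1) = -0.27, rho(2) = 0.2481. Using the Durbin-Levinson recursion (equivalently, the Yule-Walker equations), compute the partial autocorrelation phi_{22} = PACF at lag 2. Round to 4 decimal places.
\phi_{22} = 0.1890

The PACF at lag k is phi_{kk}, the last component of the solution
to the Yule-Walker system G_k phi = r_k where
  (G_k)_{ij} = rho(|i - j|), (r_k)_i = rho(i), i,j = 1..k.
Equivalently, Durbin-Levinson gives phi_{kk} iteratively:
  phi_{11} = rho(1)
  phi_{kk} = [rho(k) - sum_{j=1..k-1} phi_{k-1,j} rho(k-j)]
            / [1 - sum_{j=1..k-1} phi_{k-1,j} rho(j)],
  phi_{k,j} = phi_{k-1,j} - phi_{kk} phi_{k-1,k-j},  j = 1..k-1.
Step k = 1:
  phi_11 = rho(1) = -0.27.
Step k = 2:
  phi_22 = [rho(2) - phi_11 rho(1)] / [1 - phi_11 rho(1)] = [0.2481 - (-0.27)(-0.27)] / [1 - (-0.27)(-0.27)]
         = 0.1752 / 0.9271 = 0.189.
Therefore phi_{22} = 0.1890.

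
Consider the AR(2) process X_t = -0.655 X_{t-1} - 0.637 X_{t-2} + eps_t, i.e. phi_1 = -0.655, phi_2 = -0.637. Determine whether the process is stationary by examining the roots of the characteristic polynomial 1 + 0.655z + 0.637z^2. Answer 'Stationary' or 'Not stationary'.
\text{Stationary}

The AR(p) characteristic polynomial is P(z) = 1 + 0.655z + 0.637z^2.
Stationarity requires all roots to lie outside the unit circle, i.e. |z| > 1 for every root.
Set 1 + (0.655) z + (0.637) z^2 = 0, i.e. a z^2 + b z + c = 0 with a = 0.637, b = 0.655, c = 1.
Discriminant D = b^2 - 4ac = (0.655)^2 - 4*(0.637)*1 = 0.429025 - (2.548) = -2.118975.
D < 0, so the roots are the complex-conjugate pair z = (-b +/- i sqrt(-D)) / (2a) = -0.5141 +/- 1.1426i.
For a conjugate pair |z|^2 = z * conj(z) = (product of roots) = c/a = 1/(0.637) = 1.569859, so |z| = sqrt(1.569859) = 1.2529 for both roots.
Moduli of all roots: 1.2529, 1.2529.
All moduli strictly greater than 1? Yes.
Verdict: Stationary.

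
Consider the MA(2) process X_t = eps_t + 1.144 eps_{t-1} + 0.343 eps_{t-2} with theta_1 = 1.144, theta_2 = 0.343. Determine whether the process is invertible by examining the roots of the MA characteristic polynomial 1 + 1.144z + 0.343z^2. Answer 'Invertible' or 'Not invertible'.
\text{Invertible}

The MA(q) characteristic polynomial is P(z) = 1 + 1.144z + 0.343z^2.
Invertibility requires all roots to lie outside the unit circle, i.e. |z| > 1 for every root.
Set 1 + (1.144) z + (0.343) z^2 = 0, i.e. a z^2 + b z + c = 0 with a = 0.343, b = 1.144, c = 1.
Discriminant D = b^2 - 4ac = (1.144)^2 - 4*(0.343)*1 = 1.308736 - (1.372) = -0.063264.
D < 0, so the roots are the complex-conjugate pair z = (-b +/- i sqrt(-D)) / (2a) = -1.6676 +/- 0.3667i.
For a conjugate pair |z|^2 = z * conj(z) = (product of roots) = c/a = 1/(0.343) = 2.915452, so |z| = sqrt(2.915452) = 1.7075 for both roots.
Moduli of all roots: 1.7075, 1.7075.
All moduli strictly greater than 1? Yes.
Verdict: Invertible.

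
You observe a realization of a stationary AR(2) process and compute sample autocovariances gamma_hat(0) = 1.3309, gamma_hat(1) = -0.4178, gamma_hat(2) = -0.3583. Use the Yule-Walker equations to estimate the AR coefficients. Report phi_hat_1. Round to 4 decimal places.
\hat\phi_{1} = -0.4420

The Yule-Walker equations for an AR(p) process read, in matrix form,
  Gamma_p phi = r_p,   with   (Gamma_p)_{ij} = gamma(|i - j|),
                       (r_p)_i = gamma(i),   i,j = 1..p.
Substitute the sample gammas (Toeplitz matrix and right-hand side of size 2):
  Gamma_p = [[1.3309, -0.4178], [-0.4178, 1.3309]]
  r_p     = [-0.4178, -0.3583]
Written out:
  1.3309 phi_1 - 0.4178 phi_2 = -0.4178
  -0.4178 phi_1 + 1.3309 phi_2 = -0.3583
Solve by Cramer's rule:
  det = gamma(0)^2 - gamma(1)^2 = (1.3309)^2 - (-0.4178)^2 = 1.77129481 - 0.17455684 = 1.59673797
  phi_hat_1 = [gamma(1) gamma(0) - gamma(1) gamma(2)] / det = [(-0.4178)(1.3309) - (-0.4178)(-0.3583)] / 1.59673797 = -0.70574776 / 1.59673797 = -0.442
  phi_hat_2 = [gamma(0) gamma(2) - gamma(1)^2] / det = [(1.3309)(-0.3583) - (-0.4178)^2] / 1.59673797 = -0.65141831 / 1.59673797 = -0.408
So phi_hat = [-0.4420, -0.4080].
Therefore phi_hat_1 = -0.4420.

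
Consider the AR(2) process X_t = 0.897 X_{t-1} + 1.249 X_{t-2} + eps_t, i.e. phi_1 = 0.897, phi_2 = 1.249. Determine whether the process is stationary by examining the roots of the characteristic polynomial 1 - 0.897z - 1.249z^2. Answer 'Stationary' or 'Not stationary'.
\text{Not stationary}

The AR(p) characteristic polynomial is P(z) = 1 - 0.897z - 1.249z^2.
Stationarity requires all roots to lie outside the unit circle, i.e. |z| > 1 for every root.
Set 1 + (-0.897) z + (-1.249) z^2 = 0, i.e. a z^2 + b z + c = 0 with a = -1.249, b = -0.897, c = 1.
Discriminant D = b^2 - 4ac = (-0.897)^2 - 4*(-1.249)*1 = 0.804609 - (-4.996) = 5.800609.
D >= 0, so the roots are real: z = (-b +/- sqrt(D)) / (2a) = (0.897 +/- 2.408445) / (-2.498).
  z_1 = (0.897 + 2.408445) / (-2.498) = -1.3232,   |z_1| = 1.3232.
  z_2 = (0.897 - 2.408445) / (-2.498) = 0.6051,   |z_2| = 0.6051.
Moduli of all roots: 1.3232, 0.6051.
All moduli strictly greater than 1? No.
Verdict: Not stationary.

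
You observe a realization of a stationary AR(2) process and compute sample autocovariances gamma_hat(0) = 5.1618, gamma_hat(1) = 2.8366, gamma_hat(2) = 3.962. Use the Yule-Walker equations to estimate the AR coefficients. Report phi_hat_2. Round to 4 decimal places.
\hat\phi_{2} = 0.6670

The Yule-Walker equations for an AR(p) process read, in matrix form,
  Gamma_p phi = r_p,   with   (Gamma_p)_{ij} = gamma(|i - j|),
                       (r_p)_i = gamma(i),   i,j = 1..p.
Substitute the sample gammas (Toeplitz matrix and right-hand side of size 2):
  Gamma_p = [[5.1618, 2.8366], [2.8366, 5.1618]]
  r_p     = [2.8366, 3.962]
Written out:
  5.1618 phi_1 + 2.8366 phi_2 = 2.8366
  2.8366 phi_1 + 5.1618 phi_2 = 3.962
Solve by Cramer's rule:
  det = gamma(0)^2 - gamma(1)^2 = (5.1618)^2 - (2.8366)^2 = 26.64417924 - 8.04629956 = 18.59787968
  phi_hat_1 = [gamma(1) gamma(0) - gamma(1) gamma(2)] / det = [(2.8366)(5.1618) - (2.8366)(3.962)] / 18.59787968 = 3.40335268 / 18.59787968 = 0.183
  phi_hat_2 = [gamma(0) gamma(2) - gamma(1)^2] / det = [(5.1618)(3.962) - (2.8366)^2] / 18.59787968 = 12.40475204 / 18.59787968 = 0.667
So phi_hat = [0.1830, 0.6670].
Therefore phi_hat_2 = 0.6670.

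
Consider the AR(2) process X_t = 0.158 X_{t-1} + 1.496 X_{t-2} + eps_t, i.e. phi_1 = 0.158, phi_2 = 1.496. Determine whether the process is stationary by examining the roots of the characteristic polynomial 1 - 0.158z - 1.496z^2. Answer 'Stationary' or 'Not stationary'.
\text{Not stationary}

The AR(p) characteristic polynomial is P(z) = 1 - 0.158z - 1.496z^2.
Stationarity requires all roots to lie outside the unit circle, i.e. |z| > 1 for every root.
Set 1 + (-0.158) z + (-1.496) z^2 = 0, i.e. a z^2 + b z + c = 0 with a = -1.496, b = -0.158, c = 1.
Discriminant D = b^2 - 4ac = (-0.158)^2 - 4*(-1.496)*1 = 0.024964 - (-5.984) = 6.008964.
D >= 0, so the roots are real: z = (-b +/- sqrt(D)) / (2a) = (0.158 +/- 2.451319) / (-2.992).
  z_1 = (0.158 + 2.451319) / (-2.992) = -0.8721,   |z_1| = 0.8721.
  z_2 = (0.158 - 2.451319) / (-2.992) = 0.7665,   |z_2| = 0.7665.
Moduli of all roots: 0.8721, 0.7665.
All moduli strictly greater than 1? No.
Verdict: Not stationary.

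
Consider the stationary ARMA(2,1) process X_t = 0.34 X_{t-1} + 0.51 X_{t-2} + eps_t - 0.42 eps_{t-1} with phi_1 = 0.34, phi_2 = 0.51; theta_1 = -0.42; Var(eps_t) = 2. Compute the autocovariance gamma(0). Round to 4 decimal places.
\gamma(0) = 3.0941

Multiply the model equation by X_{t-k} and take expectations. With theta_0 = psi_0 = 1 and psi_j the MA(infinity) weights, this gives
  gamma(k) - sum_i phi_i gamma(k-i) = c_k,
  c_k = sigma^2 * sum_{j=k..q} theta_j psi_{j-k}   (c_k = 0 for k > q),
using gamma(-m) = gamma(m).
psi-weights needed (psi_j = theta_j + sum_i phi_i psi_{j-i}):
  psi_1 = theta_1 + phi_1 = -0.42 + (0.34) = -0.08
Right-hand sides:
  c_0 = sigma^2 (1 + theta_1 psi_1) = 2 * (1 + (-0.42)(-0.08)) = 2 * 1.0336 = 2.0672
  c_1 = sigma^2 theta_1 = 2 * (-0.42) = -0.84
  c_2 = 0
Equations for k = 0, 1, 2 (AR order 2, c_2 = 0):
  (E0) gamma(0) = phi_1 gamma(1) + phi_2 gamma(2) + c_0
  (E1) gamma(1) = phi_1 gamma(0) + phi_2 gamma(1) + c_1
  (E2) gamma(2) = phi_1 gamma(1) + phi_2 gamma(0)
From (E1): gamma(1) = A gamma(0) + B with
  A = phi_1 / (1 - phi_2) = 0.34 / 0.49 = 0.693878,   B = c_1 / (1 - phi_2) = -0.84 / 0.49 = -1.714286.
Insert (E2) into (E0): gamma(0) (1 - phi_2^2) = phi_1 (1 + phi_2) gamma(1) + c_0.
  phi_1 (1 + phi_2) = (0.34)(1.51) = 0.5134,   1 - phi_2^2 = 0.7399.
Replace gamma(1) by A gamma(0) + B and collect gamma(0):
  gamma(0) [0.7399 - (0.5134)(0.693878)] = (0.5134)(-1.714286) + 2.0672
  gamma(0) * 0.383663 = 1.187086
  gamma(0) = 1.187086 / 0.383663 = 3.094082.
Therefore gamma(0) = 3.0941 (to 4 decimal places).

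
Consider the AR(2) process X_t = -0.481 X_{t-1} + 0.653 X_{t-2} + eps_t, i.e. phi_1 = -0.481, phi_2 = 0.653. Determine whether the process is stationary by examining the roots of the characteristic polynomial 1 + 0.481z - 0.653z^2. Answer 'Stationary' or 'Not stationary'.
\text{Not stationary}

The AR(p) characteristic polynomial is P(z) = 1 + 0.481z - 0.653z^2.
Stationarity requires all roots to lie outside the unit circle, i.e. |z| > 1 for every root.
Set 1 + (0.481) z + (-0.653) z^2 = 0, i.e. a z^2 + b z + c = 0 with a = -0.653, b = 0.481, c = 1.
Discriminant D = b^2 - 4ac = (0.481)^2 - 4*(-0.653)*1 = 0.231361 - (-2.612) = 2.843361.
D >= 0, so the roots are real: z = (-b +/- sqrt(D)) / (2a) = (-0.481 +/- 1.686227) / (-1.306).
  z_1 = (-0.481 + 1.686227) / (-1.306) = -0.9228,   |z_1| = 0.9228.
  z_2 = (-0.481 - 1.686227) / (-1.306) = 1.6594,   |z_2| = 1.6594.
Moduli of all roots: 0.9228, 1.6594.
All moduli strictly greater than 1? No.
Verdict: Not stationary.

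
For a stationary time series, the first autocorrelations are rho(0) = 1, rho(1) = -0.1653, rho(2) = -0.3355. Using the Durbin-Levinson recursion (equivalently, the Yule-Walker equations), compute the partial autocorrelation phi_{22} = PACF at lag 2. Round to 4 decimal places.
\phi_{22} = -0.3730

The PACF at lag k is phi_{kk}, the last component of the solution
to the Yule-Walker system G_k phi = r_k where
  (G_k)_{ij} = rho(|i - j|), (r_k)_i = rho(i), i,j = 1..k.
Equivalently, Durbin-Levinson gives phi_{kk} iteratively:
  phi_{11} = rho(1)
  phi_{kk} = [rho(k) - sum_{j=1..k-1} phi_{k-1,j} rho(k-j)]
            / [1 - sum_{j=1..k-1} phi_{k-1,j} rho(j)],
  phi_{k,j} = phi_{k-1,j} - phi_{kk} phi_{k-1,k-j},  j = 1..k-1.
Step k = 1:
  phi_11 = rho(1) = -0.1653.
Step k = 2:
  phi_22 = [rho(2) - phi_11 rho(1)] / [1 - phi_11 rho(1)] = [-0.3355 - (-0.1653)(-0.1653)] / [1 - (-0.1653)(-0.1653)]
         = -0.36282409 / 0.97267591 = -0.373.
Therefore phi_{22} = -0.3730.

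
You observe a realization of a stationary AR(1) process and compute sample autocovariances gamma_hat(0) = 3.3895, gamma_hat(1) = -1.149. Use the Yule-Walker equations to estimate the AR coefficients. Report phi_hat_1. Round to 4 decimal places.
\hat\phi_{1} = -0.3390

The Yule-Walker equations for an AR(p) process read, in matrix form,
  Gamma_p phi = r_p,   with   (Gamma_p)_{ij} = gamma(|i - j|),
                       (r_p)_i = gamma(i),   i,j = 1..p.
Substitute the sample gammas (Toeplitz matrix and right-hand side of size 1):
  Gamma_p = [[3.3895]]
  r_p     = [-1.149]
With p = 1 this is the single equation gamma(0) phi_1 = gamma(1):
  phi_hat_1 = gamma(1) / gamma(0) = -1.149 / 3.3895 = -0.3390.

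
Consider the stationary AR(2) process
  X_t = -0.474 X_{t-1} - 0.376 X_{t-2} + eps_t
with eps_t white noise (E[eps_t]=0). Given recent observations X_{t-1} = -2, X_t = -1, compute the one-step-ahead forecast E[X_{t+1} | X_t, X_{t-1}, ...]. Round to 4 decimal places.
E[X_{t+1} \mid \mathcal F_t] = 1.2260

For an AR(p) model X_t = c + sum_i phi_i X_{t-i} + eps_t, the
one-step-ahead conditional mean is
  E[X_{t+1} | X_t, ...] = c + sum_i phi_i X_{t+1-i}.
Substitute known values:
  E[X_{t+1} | ...] = (-0.474) * (-1) + (-0.376) * (-2)
                   = 1.2260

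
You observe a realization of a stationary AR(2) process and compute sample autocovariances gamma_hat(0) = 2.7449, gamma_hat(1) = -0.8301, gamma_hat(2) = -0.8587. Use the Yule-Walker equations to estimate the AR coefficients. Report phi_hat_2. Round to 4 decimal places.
\hat\phi_{2} = -0.4450

The Yule-Walker equations for an AR(p) process read, in matrix form,
  Gamma_p phi = r_p,   with   (Gamma_p)_{ij} = gamma(|i - j|),
                       (r_p)_i = gamma(i),   i,j = 1..p.
Substitute the sample gammas (Toeplitz matrix and right-hand side of size 2):
  Gamma_p = [[2.7449, -0.8301], [-0.8301, 2.7449]]
  r_p     = [-0.8301, -0.8587]
Written out:
  2.7449 phi_1 - 0.8301 phi_2 = -0.8301
  -0.8301 phi_1 + 2.7449 phi_2 = -0.8587
Solve by Cramer's rule:
  det = gamma(0)^2 - gamma(1)^2 = (2.7449)^2 - (-0.8301)^2 = 7.53447601 - 0.68906601 = 6.84541
  phi_hat_1 = [gamma(1) gamma(0) - gamma(1) gamma(2)] / det = [(-0.8301)(2.7449) - (-0.8301)(-0.8587)] / 6.84541 = -2.99134836 / 6.84541 = -0.437
  phi_hat_2 = [gamma(0) gamma(2) - gamma(1)^2] / det = [(2.7449)(-0.8587) - (-0.8301)^2] / 6.84541 = -3.04611164 / 6.84541 = -0.445
So phi_hat = [-0.4370, -0.4450].
Therefore phi_hat_2 = -0.4450.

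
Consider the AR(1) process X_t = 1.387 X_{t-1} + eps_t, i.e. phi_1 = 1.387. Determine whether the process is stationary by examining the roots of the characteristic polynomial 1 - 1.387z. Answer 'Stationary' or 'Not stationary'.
\text{Not stationary}

The AR(p) characteristic polynomial is P(z) = 1 - 1.387z.
Stationarity requires all roots to lie outside the unit circle, i.e. |z| > 1 for every root.
This is linear in z: 1 + (-1.387) z = 0  =>  z = -1/(-1.387) = 0.720981,  |z| = 0.720981.
Moduli of all roots: 0.7210.
All moduli strictly greater than 1? No.
Verdict: Not stationary.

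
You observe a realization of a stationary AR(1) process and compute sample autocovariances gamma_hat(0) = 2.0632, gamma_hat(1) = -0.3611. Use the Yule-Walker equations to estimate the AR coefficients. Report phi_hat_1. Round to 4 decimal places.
\hat\phi_{1} = -0.1750

The Yule-Walker equations for an AR(p) process read, in matrix form,
  Gamma_p phi = r_p,   with   (Gamma_p)_{ij} = gamma(|i - j|),
                       (r_p)_i = gamma(i),   i,j = 1..p.
Substitute the sample gammas (Toeplitz matrix and right-hand side of size 1):
  Gamma_p = [[2.0632]]
  r_p     = [-0.3611]
With p = 1 this is the single equation gamma(0) phi_1 = gamma(1):
  phi_hat_1 = gamma(1) / gamma(0) = -0.3611 / 2.0632 = -0.1750.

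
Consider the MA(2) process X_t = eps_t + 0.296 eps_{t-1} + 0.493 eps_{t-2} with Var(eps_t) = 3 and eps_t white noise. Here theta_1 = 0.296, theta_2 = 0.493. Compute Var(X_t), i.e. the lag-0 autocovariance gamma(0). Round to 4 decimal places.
\gamma(0) = 3.9920

For an MA(q) process X_t = eps_t + sum_i theta_i eps_{t-i} with
Var(eps_t) = sigma^2, the variance is
  gamma(0) = sigma^2 * (1 + sum_i theta_i^2).
  sum_i theta_i^2 = (0.296)^2 + (0.493)^2 = 0.087616 + 0.243049 = 0.330665.
  gamma(0) = 3 * (1 + 0.330665) = 3 * 1.330665 = 3.991995, which rounds to 3.9920.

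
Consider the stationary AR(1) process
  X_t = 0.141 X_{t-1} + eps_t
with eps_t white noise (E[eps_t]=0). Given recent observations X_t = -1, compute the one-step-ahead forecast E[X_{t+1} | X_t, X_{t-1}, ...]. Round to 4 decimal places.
E[X_{t+1} \mid \mathcal F_t] = -0.1410

For an AR(p) model X_t = c + sum_i phi_i X_{t-i} + eps_t, the
one-step-ahead conditional mean is
  E[X_{t+1} | X_t, ...] = c + sum_i phi_i X_{t+1-i}.
Substitute known values:
  E[X_{t+1} | ...] = (0.141) * (-1)
                   = -0.1410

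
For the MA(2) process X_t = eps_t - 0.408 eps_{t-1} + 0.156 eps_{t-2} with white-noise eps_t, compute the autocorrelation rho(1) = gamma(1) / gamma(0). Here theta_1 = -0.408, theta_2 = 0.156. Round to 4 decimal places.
\rho(1) = -0.3961

For an MA(q) process with theta_0 = 1, the autocovariance is
  gamma(k) = sigma^2 * sum_{i=0..q-k} theta_i * theta_{i+k},
and rho(k) = gamma(k) / gamma(0). Sigma^2 cancels.
  numerator   = (1)*(-0.408) + (-0.408)*(0.156) = -0.471648.
  denominator = (1)^2 + (-0.408)^2 + (0.156)^2 = 1.1908.
  rho(1) = -0.471648 / 1.1908 = -0.3961.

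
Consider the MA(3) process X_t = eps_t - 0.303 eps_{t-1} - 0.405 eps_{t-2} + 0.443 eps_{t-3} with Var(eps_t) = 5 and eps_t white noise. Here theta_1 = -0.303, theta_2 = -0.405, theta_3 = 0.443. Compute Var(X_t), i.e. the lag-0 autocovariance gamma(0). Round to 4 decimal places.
\gamma(0) = 7.2604

For an MA(q) process X_t = eps_t + sum_i theta_i eps_{t-i} with
Var(eps_t) = sigma^2, the variance is
  gamma(0) = sigma^2 * (1 + sum_i theta_i^2).
  sum_i theta_i^2 = (-0.303)^2 + (-0.405)^2 + (0.443)^2 = 0.091809 + 0.164025 + 0.196249 = 0.452083.
  gamma(0) = 5 * (1 + 0.452083) = 5 * 1.452083 = 7.260415, which rounds to 7.2604.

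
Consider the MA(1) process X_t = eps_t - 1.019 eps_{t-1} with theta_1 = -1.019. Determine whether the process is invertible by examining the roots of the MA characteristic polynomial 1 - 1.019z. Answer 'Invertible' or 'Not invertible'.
\text{Not invertible}

The MA(q) characteristic polynomial is P(z) = 1 - 1.019z.
Invertibility requires all roots to lie outside the unit circle, i.e. |z| > 1 for every root.
This is linear in z: 1 + (-1.019) z = 0  =>  z = -1/(-1.019) = 0.981354,  |z| = 0.981354.
Moduli of all roots: 0.9814.
All moduli strictly greater than 1? No.
Verdict: Not invertible.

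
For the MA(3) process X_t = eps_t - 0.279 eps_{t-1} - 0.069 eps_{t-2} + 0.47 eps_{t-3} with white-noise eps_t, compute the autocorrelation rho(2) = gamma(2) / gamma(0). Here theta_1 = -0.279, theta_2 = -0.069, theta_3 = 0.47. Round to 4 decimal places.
\rho(2) = -0.1535

For an MA(q) process with theta_0 = 1, the autocovariance is
  gamma(k) = sigma^2 * sum_{i=0..q-k} theta_i * theta_{i+k},
and rho(k) = gamma(k) / gamma(0). Sigma^2 cancels.
  numerator   = (1)*(-0.069) + (-0.279)*(0.47) = -0.20013.
  denominator = (1)^2 + (-0.279)^2 + (-0.069)^2 + (0.47)^2 = 1.303502.
  rho(2) = -0.20013 / 1.303502 = -0.1535.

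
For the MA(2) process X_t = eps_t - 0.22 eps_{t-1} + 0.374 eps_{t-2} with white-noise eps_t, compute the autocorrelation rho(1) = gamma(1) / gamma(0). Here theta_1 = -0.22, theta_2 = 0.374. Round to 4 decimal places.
\rho(1) = -0.2544

For an MA(q) process with theta_0 = 1, the autocovariance is
  gamma(k) = sigma^2 * sum_{i=0..q-k} theta_i * theta_{i+k},
and rho(k) = gamma(k) / gamma(0). Sigma^2 cancels.
  numerator   = (1)*(-0.22) + (-0.22)*(0.374) = -0.30228.
  denominator = (1)^2 + (-0.22)^2 + (0.374)^2 = 1.188276.
  rho(1) = -0.30228 / 1.188276 = -0.2544.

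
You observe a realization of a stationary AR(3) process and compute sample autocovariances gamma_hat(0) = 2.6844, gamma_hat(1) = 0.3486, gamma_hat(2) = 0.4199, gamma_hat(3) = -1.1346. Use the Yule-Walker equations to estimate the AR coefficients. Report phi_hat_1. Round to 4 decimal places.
\hat\phi_{1} = 0.1790

The Yule-Walker equations for an AR(p) process read, in matrix form,
  Gamma_p phi = r_p,   with   (Gamma_p)_{ij} = gamma(|i - j|),
                       (r_p)_i = gamma(i),   i,j = 1..p.
Substitute the sample gammas (Toeplitz matrix and right-hand side of size 3):
  Gamma_p = [[2.6844, 0.3486, 0.4199], [0.3486, 2.6844, 0.3486], [0.4199, 0.3486, 2.6844]]
  r_p     = [0.3486, 0.4199, -1.1346]
Written out (R1..R3):
  (R1) 2.6844 phi_1 + 0.3486 phi_2 + 0.4199 phi_3 = 0.3486
  (R2) 0.3486 phi_1 + 2.6844 phi_2 + 0.3486 phi_3 = 0.4199
  (R3) 0.4199 phi_1 + 0.3486 phi_2 + 2.6844 phi_3 = -1.1346
Gaussian elimination:
  R2 <- R2 - (0.3486/2.6844) R1 = R2 - (0.129861) R1:  2.63913 phi_2 + 0.294071 phi_3 = 0.37463
  R3 <- R3 - (0.4199/2.6844) R1 = R3 - (0.156422) R1:  0.294071 phi_2 + 2.618718 phi_3 = -1.189129
  R3 <- R3 - (0.294071/2.63913) R2 = R3 - (0.111427) R2:  2.585951 phi_3 = -1.230873
Back-substitution:
  phi_hat_3 = -1.230873 / 2.585951 = -0.475985
  phi_hat_2 = (0.37463 - (0.294071)(-0.475985)) / 2.63913 = 0.19499
  phi_hat_1 = (0.3486 - (0.3486)(0.19499) - (0.4199)(-0.475985)) / 2.6844 = 0.178994
So phi_hat = [0.1790, 0.1950, -0.4760].
Therefore phi_hat_1 = 0.1790.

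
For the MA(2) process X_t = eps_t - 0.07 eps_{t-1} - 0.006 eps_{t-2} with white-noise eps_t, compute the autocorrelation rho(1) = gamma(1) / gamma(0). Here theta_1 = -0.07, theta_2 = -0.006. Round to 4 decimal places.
\rho(1) = -0.0692

For an MA(q) process with theta_0 = 1, the autocovariance is
  gamma(k) = sigma^2 * sum_{i=0..q-k} theta_i * theta_{i+k},
and rho(k) = gamma(k) / gamma(0). Sigma^2 cancels.
  numerator   = (1)*(-0.07) + (-0.07)*(-0.006) = -0.06958.
  denominator = (1)^2 + (-0.07)^2 + (-0.006)^2 = 1.004936.
  rho(1) = -0.06958 / 1.004936 = -0.0692.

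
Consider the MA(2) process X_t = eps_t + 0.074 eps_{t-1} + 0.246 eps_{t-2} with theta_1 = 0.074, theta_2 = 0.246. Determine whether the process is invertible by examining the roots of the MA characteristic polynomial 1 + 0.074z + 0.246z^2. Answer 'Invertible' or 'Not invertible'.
\text{Invertible}

The MA(q) characteristic polynomial is P(z) = 1 + 0.074z + 0.246z^2.
Invertibility requires all roots to lie outside the unit circle, i.e. |z| > 1 for every root.
Set 1 + (0.074) z + (0.246) z^2 = 0, i.e. a z^2 + b z + c = 0 with a = 0.246, b = 0.074, c = 1.
Discriminant D = b^2 - 4ac = (0.074)^2 - 4*(0.246)*1 = 0.005476 - (0.984) = -0.978524.
D < 0, so the roots are the complex-conjugate pair z = (-b +/- i sqrt(-D)) / (2a) = -0.1504 +/- 2.0106i.
For a conjugate pair |z|^2 = z * conj(z) = (product of roots) = c/a = 1/(0.246) = 4.065041, so |z| = sqrt(4.065041) = 2.0162 for both roots.
Moduli of all roots: 2.0162, 2.0162.
All moduli strictly greater than 1? Yes.
Verdict: Invertible.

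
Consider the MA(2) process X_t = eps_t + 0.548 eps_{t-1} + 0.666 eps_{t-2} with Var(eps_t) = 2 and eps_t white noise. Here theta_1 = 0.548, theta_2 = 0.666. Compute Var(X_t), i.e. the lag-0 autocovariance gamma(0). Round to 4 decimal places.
\gamma(0) = 3.4877

For an MA(q) process X_t = eps_t + sum_i theta_i eps_{t-i} with
Var(eps_t) = sigma^2, the variance is
  gamma(0) = sigma^2 * (1 + sum_i theta_i^2).
  sum_i theta_i^2 = (0.548)^2 + (0.666)^2 = 0.300304 + 0.443556 = 0.74386.
  gamma(0) = 2 * (1 + 0.74386) = 2 * 1.74386 = 3.48772, which rounds to 3.4877.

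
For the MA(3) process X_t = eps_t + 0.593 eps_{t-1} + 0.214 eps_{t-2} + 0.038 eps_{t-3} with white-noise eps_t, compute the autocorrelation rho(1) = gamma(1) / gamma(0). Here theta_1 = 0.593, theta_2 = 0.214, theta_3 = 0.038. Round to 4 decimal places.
\rho(1) = 0.5204

For an MA(q) process with theta_0 = 1, the autocovariance is
  gamma(k) = sigma^2 * sum_{i=0..q-k} theta_i * theta_{i+k},
and rho(k) = gamma(k) / gamma(0). Sigma^2 cancels.
  numerator   = (1)*(0.593) + (0.593)*(0.214) + (0.214)*(0.038) = 0.728034.
  denominator = (1)^2 + (0.593)^2 + (0.214)^2 + (0.038)^2 = 1.398889.
  rho(1) = 0.728034 / 1.398889 = 0.5204.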